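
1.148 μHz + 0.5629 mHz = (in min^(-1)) 0.03384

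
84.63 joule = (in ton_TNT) 2.023e-08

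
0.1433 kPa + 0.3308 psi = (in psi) 0.3516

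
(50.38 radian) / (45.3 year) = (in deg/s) 2.021e-06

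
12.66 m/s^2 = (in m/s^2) 12.66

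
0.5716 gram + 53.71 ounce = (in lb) 3.358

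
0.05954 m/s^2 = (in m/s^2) 0.05954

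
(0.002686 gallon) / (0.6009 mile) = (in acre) 2.598e-12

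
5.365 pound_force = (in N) 23.86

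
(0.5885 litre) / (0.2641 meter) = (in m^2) 0.002228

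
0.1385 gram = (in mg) 138.5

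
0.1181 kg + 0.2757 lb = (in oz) 8.577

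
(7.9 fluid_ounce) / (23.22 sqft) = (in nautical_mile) 5.848e-08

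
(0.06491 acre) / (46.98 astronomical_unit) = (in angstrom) 0.3738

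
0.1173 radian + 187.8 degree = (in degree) 194.5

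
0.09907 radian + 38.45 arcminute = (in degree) 6.317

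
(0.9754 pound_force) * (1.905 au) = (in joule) 1.236e+12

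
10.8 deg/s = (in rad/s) 0.1885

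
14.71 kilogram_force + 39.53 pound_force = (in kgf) 32.64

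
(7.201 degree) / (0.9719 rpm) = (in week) 2.042e-06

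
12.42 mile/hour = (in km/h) 19.99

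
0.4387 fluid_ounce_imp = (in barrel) 7.84e-05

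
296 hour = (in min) 1.776e+04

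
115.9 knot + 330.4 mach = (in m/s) 1.126e+05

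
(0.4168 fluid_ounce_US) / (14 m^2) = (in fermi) 8.804e+08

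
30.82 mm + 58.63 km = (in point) 1.662e+08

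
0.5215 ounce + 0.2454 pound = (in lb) 0.278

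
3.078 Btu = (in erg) 3.247e+10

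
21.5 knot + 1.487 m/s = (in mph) 28.07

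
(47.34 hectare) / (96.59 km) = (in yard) 5.36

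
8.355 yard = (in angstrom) 7.64e+10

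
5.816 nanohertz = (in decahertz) 5.816e-10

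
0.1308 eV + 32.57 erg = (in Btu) 3.087e-09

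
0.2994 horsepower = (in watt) 223.3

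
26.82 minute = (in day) 0.01862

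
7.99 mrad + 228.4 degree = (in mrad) 3994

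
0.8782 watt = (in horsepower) 0.001178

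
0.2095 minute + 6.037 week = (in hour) 1014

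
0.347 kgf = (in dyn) 3.403e+05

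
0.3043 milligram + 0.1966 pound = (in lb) 0.1966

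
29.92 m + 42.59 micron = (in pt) 8.481e+04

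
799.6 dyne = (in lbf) 0.001798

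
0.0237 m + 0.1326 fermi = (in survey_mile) 1.473e-05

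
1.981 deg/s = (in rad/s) 0.03457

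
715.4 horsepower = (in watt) 5.335e+05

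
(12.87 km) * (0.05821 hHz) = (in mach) 220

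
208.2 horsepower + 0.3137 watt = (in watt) 1.553e+05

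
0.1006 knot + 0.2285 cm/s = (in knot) 0.105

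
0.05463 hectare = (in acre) 0.135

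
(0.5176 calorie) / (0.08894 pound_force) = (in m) 5.474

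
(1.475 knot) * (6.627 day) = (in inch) 1.711e+07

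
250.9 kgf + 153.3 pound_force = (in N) 3142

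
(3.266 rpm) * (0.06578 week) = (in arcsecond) 2.807e+09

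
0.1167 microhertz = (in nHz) 116.7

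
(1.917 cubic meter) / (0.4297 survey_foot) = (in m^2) 14.64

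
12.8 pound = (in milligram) 5.806e+06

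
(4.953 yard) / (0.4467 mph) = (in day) 0.0002625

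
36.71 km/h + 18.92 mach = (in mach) 18.95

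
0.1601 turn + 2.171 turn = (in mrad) 1.465e+04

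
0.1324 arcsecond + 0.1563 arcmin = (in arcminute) 0.1585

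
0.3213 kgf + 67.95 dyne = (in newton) 3.152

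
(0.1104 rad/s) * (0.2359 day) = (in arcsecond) 4.641e+08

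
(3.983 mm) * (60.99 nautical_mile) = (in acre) 0.1112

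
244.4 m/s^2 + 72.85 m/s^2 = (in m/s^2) 317.2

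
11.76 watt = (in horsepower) 0.01577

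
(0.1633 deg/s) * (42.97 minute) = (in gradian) 467.8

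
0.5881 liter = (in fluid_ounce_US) 19.89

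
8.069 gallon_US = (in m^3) 0.03054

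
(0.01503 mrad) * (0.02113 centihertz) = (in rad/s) 3.176e-09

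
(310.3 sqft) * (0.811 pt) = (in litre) 8.248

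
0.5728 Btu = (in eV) 3.772e+21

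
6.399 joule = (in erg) 6.399e+07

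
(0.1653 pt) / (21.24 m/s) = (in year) 8.706e-14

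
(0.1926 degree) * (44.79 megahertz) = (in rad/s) 1.506e+05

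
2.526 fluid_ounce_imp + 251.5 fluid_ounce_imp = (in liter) 7.218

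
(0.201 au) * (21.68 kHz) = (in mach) 1.915e+12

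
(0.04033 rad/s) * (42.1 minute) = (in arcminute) 3.502e+05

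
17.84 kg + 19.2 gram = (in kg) 17.86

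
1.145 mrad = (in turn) 0.0001822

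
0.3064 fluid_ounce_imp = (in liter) 0.008706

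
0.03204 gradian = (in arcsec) 103.8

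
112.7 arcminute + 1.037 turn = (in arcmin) 2.251e+04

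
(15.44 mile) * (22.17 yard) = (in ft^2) 5.422e+06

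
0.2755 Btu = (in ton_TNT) 6.947e-08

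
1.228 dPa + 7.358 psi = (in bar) 0.5073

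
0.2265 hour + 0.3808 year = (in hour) 3336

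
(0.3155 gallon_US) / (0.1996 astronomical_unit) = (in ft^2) 4.305e-13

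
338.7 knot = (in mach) 0.5117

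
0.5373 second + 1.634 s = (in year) 6.885e-08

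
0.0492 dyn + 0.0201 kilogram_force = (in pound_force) 0.04431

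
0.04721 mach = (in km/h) 57.87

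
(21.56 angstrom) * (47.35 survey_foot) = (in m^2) 3.112e-08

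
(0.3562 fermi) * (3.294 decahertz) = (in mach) 3.446e-17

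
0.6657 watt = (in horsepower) 0.0008927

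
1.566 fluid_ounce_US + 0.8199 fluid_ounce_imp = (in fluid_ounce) 2.354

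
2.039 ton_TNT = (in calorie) 2.039e+09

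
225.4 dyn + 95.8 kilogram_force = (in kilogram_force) 95.8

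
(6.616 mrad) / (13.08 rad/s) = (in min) 8.43e-06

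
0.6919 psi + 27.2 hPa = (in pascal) 7490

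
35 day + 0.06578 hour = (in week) 5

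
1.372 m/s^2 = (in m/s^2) 1.372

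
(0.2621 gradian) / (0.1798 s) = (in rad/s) 0.0229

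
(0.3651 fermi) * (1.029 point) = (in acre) 3.275e-23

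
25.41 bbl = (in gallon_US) 1067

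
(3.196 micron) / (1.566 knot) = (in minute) 6.612e-08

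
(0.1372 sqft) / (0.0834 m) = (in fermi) 1.528e+14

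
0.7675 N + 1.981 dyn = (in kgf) 0.07827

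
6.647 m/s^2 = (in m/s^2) 6.647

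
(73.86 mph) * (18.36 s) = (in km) 0.6062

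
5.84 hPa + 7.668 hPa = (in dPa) 1.351e+04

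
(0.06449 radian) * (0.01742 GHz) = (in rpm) 1.073e+07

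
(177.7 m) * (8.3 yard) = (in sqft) 1.452e+04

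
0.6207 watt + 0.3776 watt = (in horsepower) 0.001339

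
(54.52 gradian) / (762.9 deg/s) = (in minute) 0.001072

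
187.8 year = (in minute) 9.871e+07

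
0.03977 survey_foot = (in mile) 7.532e-06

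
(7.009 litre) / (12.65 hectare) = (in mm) 5.541e-05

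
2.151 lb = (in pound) 2.151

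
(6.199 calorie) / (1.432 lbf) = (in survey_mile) 0.00253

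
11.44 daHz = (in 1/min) 6864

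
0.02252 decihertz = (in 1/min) 0.1351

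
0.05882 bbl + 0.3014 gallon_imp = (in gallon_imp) 2.358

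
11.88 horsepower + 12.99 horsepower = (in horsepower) 24.87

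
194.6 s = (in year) 6.171e-06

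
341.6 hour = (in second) 1.23e+06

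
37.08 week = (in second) 2.243e+07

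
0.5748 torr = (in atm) 0.0007563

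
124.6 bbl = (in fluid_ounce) 6.698e+05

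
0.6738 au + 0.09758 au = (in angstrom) 1.154e+21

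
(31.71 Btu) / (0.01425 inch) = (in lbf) 2.078e+07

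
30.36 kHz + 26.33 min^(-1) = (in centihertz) 3.036e+06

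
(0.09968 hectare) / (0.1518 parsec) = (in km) 2.128e-16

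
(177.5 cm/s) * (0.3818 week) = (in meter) 4.099e+05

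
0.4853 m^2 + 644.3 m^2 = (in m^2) 644.8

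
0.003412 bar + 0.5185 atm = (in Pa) 5.288e+04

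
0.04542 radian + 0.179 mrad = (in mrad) 45.6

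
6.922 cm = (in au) 4.627e-13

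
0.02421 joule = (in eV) 1.511e+17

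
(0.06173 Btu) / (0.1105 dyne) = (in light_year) 6.23e-09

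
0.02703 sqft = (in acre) 6.205e-07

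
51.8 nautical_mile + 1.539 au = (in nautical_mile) 1.243e+08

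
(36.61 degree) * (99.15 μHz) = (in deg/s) 0.00363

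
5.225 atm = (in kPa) 529.4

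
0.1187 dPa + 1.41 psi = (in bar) 0.09722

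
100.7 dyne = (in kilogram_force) 0.0001027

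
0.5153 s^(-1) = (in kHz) 0.0005153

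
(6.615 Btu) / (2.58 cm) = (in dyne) 2.705e+10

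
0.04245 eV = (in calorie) 1.626e-21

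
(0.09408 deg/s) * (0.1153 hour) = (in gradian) 43.39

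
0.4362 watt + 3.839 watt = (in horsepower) 0.005733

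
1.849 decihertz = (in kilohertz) 0.0001849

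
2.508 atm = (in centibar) 254.1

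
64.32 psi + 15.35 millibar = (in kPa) 445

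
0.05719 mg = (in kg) 5.719e-08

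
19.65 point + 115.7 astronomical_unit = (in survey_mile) 1.075e+10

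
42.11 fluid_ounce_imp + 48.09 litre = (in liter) 49.29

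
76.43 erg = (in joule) 7.643e-06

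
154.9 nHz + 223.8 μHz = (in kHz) 2.24e-07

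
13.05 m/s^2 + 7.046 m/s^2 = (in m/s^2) 20.1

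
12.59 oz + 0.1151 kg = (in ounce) 16.65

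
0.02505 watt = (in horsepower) 3.359e-05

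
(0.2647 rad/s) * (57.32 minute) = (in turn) 144.9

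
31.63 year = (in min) 1.662e+07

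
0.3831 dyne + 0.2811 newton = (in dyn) 2.811e+04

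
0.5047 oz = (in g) 14.31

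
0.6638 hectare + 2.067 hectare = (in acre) 6.748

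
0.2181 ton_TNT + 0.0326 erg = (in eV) 5.696e+27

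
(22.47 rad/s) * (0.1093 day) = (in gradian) 1.351e+07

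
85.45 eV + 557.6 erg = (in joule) 5.576e-05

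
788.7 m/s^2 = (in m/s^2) 788.7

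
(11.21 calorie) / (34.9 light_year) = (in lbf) 3.193e-17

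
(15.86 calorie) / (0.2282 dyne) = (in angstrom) 2.908e+17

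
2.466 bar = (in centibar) 246.6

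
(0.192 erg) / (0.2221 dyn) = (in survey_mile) 5.372e-06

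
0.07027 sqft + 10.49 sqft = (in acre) 0.0002424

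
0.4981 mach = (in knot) 329.7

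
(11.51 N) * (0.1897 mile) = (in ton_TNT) 8.398e-07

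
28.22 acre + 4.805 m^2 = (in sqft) 1.229e+06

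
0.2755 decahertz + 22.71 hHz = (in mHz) 2.274e+06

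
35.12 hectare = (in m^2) 3.512e+05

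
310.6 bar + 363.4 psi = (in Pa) 3.357e+07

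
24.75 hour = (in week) 0.1473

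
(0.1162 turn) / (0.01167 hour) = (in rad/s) 0.01738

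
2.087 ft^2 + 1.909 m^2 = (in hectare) 0.0002103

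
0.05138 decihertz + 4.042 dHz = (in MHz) 4.093e-07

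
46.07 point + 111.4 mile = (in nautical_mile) 96.8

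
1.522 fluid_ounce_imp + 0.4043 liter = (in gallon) 0.1182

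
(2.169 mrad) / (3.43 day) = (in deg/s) 4.193e-07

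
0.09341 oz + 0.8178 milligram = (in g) 2.649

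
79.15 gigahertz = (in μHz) 7.915e+16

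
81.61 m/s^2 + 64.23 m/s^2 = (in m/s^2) 145.8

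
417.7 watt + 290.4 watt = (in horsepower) 0.9496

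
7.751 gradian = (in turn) 0.01938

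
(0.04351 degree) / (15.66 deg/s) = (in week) 4.594e-09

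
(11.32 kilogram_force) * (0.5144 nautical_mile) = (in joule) 1.058e+05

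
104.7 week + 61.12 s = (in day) 732.9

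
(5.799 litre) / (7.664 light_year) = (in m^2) 7.998e-20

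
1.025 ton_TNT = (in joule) 4.289e+09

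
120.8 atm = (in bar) 122.4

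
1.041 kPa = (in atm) 0.01027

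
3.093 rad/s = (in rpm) 29.54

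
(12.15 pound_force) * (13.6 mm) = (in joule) 0.735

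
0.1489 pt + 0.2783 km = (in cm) 2.783e+04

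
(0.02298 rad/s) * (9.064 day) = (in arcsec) 3.712e+09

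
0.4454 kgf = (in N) 4.368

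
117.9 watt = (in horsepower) 0.1581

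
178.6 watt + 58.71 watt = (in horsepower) 0.3182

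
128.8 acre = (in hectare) 52.12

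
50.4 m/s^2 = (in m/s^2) 50.4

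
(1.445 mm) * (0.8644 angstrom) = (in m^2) 1.249e-13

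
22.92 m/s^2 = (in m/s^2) 22.92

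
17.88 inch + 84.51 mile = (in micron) 1.36e+11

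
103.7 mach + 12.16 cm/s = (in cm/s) 3.531e+06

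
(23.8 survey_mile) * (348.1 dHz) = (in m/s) 1.333e+06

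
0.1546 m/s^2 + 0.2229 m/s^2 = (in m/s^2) 0.3775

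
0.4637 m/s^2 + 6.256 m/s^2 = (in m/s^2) 6.72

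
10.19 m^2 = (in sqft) 109.7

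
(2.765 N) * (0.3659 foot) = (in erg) 3.084e+06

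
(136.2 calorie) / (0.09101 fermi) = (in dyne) 6.262e+23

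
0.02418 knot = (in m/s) 0.01244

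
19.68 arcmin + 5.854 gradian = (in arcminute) 335.8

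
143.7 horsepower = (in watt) 1.072e+05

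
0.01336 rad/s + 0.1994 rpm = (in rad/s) 0.03424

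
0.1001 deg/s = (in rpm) 0.01668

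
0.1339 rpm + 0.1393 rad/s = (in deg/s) 8.785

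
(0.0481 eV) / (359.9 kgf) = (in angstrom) 2.183e-14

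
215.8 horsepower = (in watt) 1.609e+05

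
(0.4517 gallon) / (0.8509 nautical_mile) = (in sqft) 1.168e-05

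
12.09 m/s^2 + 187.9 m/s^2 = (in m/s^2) 200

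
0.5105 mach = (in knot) 337.9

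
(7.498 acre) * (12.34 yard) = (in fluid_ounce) 1.158e+10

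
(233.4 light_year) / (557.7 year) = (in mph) 2.808e+08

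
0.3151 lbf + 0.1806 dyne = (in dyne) 1.402e+05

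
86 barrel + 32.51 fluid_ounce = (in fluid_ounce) 4.624e+05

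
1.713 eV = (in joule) 2.745e-19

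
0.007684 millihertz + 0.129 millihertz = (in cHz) 0.01367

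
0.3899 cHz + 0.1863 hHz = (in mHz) 1.863e+04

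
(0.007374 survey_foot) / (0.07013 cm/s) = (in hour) 0.0008903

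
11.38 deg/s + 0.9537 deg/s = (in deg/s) 12.33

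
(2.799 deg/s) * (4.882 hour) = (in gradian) 5.466e+04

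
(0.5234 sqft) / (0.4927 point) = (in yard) 305.9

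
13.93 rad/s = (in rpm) 133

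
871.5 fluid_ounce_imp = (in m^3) 0.02476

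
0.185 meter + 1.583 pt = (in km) 0.0001856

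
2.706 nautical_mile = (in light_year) 5.297e-13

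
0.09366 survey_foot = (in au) 1.908e-13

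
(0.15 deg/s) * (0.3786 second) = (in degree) 0.05679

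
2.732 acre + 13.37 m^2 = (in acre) 2.735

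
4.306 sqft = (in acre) 9.885e-05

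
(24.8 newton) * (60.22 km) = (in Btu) 1416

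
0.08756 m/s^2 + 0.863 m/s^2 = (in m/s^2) 0.9506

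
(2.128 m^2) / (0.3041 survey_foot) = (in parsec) 7.44e-16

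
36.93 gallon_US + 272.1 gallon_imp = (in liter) 1377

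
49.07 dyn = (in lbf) 0.0001103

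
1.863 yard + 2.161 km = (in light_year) 2.286e-13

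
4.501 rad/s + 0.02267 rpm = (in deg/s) 258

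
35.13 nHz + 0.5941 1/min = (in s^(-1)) 0.009902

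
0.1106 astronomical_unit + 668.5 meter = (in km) 1.655e+07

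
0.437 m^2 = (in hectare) 4.37e-05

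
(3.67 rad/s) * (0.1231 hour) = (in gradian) 1.035e+05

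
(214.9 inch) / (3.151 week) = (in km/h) 1.031e-05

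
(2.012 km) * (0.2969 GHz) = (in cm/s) 5.974e+13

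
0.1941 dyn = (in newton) 1.941e-06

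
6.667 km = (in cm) 6.667e+05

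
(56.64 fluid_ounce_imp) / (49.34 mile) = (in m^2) 2.027e-08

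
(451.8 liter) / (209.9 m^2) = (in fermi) 2.152e+12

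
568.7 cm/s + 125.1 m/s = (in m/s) 130.8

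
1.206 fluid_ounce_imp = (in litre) 0.03427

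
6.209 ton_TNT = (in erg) 2.598e+17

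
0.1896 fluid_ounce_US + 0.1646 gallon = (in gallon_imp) 0.1383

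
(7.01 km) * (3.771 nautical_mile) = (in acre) 1.21e+04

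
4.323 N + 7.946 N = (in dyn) 1.227e+06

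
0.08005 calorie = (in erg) 3.349e+06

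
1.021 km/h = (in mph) 0.6344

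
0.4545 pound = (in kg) 0.2062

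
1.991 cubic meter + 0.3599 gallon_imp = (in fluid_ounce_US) 6.738e+04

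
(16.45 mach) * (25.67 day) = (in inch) 4.891e+11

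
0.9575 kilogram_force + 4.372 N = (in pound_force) 3.094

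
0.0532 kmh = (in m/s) 0.01478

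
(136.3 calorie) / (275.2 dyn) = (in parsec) 6.716e-12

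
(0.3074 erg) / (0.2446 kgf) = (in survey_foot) 4.204e-08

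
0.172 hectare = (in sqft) 1.851e+04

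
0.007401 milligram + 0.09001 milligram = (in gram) 9.741e-05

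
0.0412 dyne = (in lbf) 9.262e-08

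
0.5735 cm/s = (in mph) 0.01283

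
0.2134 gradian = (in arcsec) 691.4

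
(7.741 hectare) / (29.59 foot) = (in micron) 8.583e+09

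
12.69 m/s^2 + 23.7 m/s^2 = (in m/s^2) 36.39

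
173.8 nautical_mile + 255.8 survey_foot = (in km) 322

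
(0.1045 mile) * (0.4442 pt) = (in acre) 6.512e-06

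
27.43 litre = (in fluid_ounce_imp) 965.4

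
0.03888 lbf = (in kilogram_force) 0.01764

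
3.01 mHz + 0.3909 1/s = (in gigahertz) 3.939e-10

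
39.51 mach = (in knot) 2.615e+04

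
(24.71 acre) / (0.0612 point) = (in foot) 1.52e+10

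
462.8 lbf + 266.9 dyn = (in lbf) 462.8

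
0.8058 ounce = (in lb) 0.05036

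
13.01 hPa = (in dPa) 1.301e+04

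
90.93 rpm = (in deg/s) 545.6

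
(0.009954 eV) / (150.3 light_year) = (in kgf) 1.144e-40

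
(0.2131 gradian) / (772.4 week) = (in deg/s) 4.106e-10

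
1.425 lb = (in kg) 0.6464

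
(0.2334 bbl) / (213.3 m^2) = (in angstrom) 1.74e+06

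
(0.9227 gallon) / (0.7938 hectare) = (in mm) 0.00044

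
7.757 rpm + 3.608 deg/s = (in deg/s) 50.15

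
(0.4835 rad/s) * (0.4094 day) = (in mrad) 1.71e+07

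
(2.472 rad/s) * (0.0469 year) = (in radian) 3.656e+06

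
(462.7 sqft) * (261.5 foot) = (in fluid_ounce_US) 1.159e+08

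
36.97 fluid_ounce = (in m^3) 0.001093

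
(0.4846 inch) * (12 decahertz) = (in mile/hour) 3.304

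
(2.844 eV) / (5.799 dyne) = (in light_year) 8.305e-31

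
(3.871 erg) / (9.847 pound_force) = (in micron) 0.008838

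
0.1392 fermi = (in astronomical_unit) 9.305e-28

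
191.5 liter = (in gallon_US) 50.59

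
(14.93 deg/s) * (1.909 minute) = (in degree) 1710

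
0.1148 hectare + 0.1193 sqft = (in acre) 0.2837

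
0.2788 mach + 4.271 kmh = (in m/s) 96.12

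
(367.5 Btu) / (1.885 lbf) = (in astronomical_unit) 3.091e-07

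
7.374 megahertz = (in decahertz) 7.374e+05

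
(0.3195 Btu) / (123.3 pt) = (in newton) 7750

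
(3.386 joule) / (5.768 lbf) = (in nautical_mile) 7.126e-05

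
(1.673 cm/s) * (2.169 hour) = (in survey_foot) 428.6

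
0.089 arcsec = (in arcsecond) 0.089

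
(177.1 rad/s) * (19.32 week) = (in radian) 2.069e+09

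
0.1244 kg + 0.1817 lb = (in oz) 7.295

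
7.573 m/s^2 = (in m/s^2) 7.573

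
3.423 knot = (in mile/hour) 3.939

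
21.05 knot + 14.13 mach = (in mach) 14.16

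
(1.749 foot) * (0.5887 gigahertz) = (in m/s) 3.138e+08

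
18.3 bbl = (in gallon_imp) 640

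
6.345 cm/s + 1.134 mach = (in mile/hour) 863.9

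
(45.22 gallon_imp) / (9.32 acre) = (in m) 5.45e-06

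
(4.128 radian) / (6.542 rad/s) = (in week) 1.043e-06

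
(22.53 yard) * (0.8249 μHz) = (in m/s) 1.699e-05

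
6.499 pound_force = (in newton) 28.91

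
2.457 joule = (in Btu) 0.002329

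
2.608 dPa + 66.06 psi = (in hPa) 4555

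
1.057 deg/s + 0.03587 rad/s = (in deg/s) 3.112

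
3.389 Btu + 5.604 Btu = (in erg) 9.488e+10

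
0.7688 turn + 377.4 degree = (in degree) 654.2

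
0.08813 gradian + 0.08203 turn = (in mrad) 516.8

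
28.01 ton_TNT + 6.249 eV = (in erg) 1.172e+18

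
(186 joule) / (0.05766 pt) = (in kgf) 9.324e+05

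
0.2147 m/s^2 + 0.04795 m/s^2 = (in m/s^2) 0.2626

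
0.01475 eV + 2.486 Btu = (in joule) 2623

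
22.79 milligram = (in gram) 0.02279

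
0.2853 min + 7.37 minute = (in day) 0.005316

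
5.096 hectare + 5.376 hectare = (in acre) 25.88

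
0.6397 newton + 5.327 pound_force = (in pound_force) 5.471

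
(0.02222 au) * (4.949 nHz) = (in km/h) 59.22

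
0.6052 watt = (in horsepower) 0.0008116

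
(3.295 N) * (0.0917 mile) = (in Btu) 0.4609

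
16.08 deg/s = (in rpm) 2.68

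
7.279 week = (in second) 4.402e+06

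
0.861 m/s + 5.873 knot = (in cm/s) 388.2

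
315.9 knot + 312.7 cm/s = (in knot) 322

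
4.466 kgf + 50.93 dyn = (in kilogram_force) 4.466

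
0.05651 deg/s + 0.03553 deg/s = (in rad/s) 0.001606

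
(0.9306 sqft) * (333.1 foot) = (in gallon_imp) 1931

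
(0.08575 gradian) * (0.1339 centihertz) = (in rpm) 1.722e-05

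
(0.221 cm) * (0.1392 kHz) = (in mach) 0.0009035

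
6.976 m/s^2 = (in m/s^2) 6.976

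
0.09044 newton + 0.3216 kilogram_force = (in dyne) 3.244e+05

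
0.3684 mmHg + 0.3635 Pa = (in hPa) 0.4948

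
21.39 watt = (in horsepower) 0.02868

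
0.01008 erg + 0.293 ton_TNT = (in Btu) 1.162e+06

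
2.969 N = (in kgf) 0.3028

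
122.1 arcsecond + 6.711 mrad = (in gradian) 0.4649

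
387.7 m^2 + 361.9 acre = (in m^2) 1.465e+06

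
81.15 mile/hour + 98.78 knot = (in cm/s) 8709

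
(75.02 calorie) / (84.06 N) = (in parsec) 1.21e-16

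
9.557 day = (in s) 8.257e+05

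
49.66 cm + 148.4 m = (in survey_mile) 0.09252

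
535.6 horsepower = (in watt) 3.994e+05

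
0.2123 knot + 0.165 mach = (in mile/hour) 125.9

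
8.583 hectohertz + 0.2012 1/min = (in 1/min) 5.15e+04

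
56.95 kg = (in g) 5.695e+04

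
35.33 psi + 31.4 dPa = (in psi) 35.33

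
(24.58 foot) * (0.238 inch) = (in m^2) 0.04529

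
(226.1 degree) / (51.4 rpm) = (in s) 0.7331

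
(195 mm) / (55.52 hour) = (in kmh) 3.512e-06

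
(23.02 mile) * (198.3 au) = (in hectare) 1.099e+14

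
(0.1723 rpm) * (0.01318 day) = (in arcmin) 7.063e+04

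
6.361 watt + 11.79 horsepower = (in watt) 8798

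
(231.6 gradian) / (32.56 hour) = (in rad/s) 3.104e-05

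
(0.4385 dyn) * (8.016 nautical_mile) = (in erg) 6.51e+05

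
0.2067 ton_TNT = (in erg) 8.648e+15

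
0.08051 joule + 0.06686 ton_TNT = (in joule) 2.797e+08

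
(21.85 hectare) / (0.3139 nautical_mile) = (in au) 2.512e-09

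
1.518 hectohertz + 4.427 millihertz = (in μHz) 1.518e+08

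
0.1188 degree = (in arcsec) 427.7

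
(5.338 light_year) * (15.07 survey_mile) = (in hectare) 1.225e+17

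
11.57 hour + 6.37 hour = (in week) 0.1068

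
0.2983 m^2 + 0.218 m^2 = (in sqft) 5.557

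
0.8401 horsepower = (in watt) 626.5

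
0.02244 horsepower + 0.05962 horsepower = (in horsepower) 0.08206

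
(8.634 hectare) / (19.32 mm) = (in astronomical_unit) 2.987e-05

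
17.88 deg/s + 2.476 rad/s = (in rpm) 26.62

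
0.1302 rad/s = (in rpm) 1.243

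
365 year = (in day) 1.332e+05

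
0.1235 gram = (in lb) 0.0002723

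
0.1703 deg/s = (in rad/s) 0.002972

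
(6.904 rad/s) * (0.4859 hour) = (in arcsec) 2.491e+09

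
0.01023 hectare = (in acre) 0.02528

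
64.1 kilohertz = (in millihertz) 6.41e+07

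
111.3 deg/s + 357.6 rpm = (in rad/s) 39.39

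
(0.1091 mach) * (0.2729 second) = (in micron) 1.014e+07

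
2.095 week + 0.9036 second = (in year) 0.04018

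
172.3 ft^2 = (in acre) 0.003955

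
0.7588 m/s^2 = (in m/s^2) 0.7588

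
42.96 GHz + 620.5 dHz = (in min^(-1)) 2.578e+12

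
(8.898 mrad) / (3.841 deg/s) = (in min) 0.002212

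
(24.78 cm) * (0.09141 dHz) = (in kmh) 0.008155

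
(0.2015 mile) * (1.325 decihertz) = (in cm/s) 4297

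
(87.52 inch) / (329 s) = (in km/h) 0.02432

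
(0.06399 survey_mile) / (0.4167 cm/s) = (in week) 0.04086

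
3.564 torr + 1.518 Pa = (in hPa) 4.767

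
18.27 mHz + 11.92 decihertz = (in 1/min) 72.62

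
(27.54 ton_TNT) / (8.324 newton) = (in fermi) 1.384e+25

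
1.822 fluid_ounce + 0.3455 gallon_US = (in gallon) 0.3597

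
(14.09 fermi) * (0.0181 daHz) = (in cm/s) 2.55e-13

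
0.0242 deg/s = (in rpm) 0.004033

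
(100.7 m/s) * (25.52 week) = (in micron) 1.554e+15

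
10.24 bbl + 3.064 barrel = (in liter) 2115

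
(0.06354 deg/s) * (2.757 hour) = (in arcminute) 3.784e+04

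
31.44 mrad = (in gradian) 2.002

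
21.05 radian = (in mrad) 2.105e+04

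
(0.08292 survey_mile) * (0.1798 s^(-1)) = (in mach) 0.07047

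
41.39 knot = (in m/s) 21.29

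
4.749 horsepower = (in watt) 3541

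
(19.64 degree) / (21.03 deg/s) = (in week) 1.544e-06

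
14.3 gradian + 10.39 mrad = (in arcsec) 4.848e+04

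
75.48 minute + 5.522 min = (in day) 0.05625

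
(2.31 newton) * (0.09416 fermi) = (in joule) 2.175e-16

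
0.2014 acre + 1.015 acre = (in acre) 1.216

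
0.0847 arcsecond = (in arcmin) 0.001412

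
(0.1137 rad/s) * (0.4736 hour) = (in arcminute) 6.664e+05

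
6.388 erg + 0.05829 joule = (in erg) 5.829e+05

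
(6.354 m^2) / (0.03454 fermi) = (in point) 5.215e+20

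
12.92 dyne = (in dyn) 12.92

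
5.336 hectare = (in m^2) 5.336e+04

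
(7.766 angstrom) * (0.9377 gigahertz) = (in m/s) 0.7282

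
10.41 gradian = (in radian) 0.1635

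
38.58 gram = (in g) 38.58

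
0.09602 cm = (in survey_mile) 5.966e-07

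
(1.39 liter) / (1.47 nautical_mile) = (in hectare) 5.106e-11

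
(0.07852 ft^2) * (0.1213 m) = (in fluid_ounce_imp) 31.14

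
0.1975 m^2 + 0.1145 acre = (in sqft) 4990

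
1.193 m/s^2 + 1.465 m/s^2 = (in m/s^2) 2.658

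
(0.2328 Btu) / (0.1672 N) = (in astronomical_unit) 9.82e-09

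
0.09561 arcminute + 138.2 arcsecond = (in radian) 0.0006978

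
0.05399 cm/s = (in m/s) 0.0005399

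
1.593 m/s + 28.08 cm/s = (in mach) 0.005503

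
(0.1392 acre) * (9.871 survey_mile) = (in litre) 8.949e+09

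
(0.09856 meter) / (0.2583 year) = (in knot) 2.352e-08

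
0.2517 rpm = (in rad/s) 0.02636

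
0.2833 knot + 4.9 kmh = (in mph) 3.371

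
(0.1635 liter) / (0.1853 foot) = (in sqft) 0.03116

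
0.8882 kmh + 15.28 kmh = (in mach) 0.01319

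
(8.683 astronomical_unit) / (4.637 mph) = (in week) 1.036e+06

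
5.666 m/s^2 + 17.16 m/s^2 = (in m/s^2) 22.83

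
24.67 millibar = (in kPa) 2.467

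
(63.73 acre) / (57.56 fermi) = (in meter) 4.481e+18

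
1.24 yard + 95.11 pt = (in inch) 45.96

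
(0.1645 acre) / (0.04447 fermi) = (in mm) 1.497e+22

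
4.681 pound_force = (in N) 20.82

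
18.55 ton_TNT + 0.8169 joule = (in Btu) 7.356e+07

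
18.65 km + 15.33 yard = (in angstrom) 1.866e+14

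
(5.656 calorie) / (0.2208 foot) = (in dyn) 3.516e+07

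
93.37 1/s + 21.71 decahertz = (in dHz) 3105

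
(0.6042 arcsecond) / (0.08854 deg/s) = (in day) 2.194e-08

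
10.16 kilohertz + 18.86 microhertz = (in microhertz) 1.016e+10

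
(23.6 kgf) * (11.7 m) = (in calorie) 647.2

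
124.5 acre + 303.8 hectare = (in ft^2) 3.812e+07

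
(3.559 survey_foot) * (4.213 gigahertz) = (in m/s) 4.57e+09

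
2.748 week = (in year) 0.0527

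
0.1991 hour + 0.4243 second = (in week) 0.001186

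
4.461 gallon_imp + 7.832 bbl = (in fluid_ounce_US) 4.279e+04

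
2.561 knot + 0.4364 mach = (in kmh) 539.7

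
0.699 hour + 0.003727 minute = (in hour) 0.6991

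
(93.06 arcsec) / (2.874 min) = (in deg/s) 0.0001499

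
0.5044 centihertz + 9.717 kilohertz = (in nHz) 9.717e+12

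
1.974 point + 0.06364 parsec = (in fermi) 1.964e+30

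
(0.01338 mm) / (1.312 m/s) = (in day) 1.18e-10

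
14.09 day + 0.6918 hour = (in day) 14.12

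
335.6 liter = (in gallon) 88.66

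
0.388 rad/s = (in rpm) 3.705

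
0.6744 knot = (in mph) 0.7761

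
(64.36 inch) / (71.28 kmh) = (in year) 2.618e-09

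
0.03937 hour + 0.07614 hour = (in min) 6.931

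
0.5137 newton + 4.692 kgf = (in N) 46.53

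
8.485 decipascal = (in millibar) 0.008485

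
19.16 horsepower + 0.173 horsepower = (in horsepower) 19.33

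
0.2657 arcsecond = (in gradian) 8.201e-05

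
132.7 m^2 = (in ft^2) 1428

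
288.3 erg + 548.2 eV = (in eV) 1.799e+14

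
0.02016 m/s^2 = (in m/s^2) 0.02016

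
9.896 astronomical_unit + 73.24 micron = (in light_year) 0.0001565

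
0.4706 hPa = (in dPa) 470.6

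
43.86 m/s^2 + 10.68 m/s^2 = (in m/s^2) 54.54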